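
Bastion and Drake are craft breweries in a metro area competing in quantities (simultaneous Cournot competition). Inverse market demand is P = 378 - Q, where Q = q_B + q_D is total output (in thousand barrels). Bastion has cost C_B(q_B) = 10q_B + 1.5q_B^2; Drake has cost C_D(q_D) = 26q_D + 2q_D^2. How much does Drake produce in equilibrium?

Bastion's profit: π_B = (378 - Q)q_B - (10q_B + (3/2)q_B²). Setting ∂π_B/∂q_B = 0: 368 - 5q_B - (q_D) = 0.
Drake's profit: π_D = (378 - Q)q_D - (26q_D + 2q_D²). Setting ∂π_D/∂q_D = 0: 352 - 6q_D - (q_B) = 0.
So q_B = (368 - q_D)/5 and q_D = (352 - q_B)/6.
Substituting one into the other gives q_B = 64 and q_D = 48.

48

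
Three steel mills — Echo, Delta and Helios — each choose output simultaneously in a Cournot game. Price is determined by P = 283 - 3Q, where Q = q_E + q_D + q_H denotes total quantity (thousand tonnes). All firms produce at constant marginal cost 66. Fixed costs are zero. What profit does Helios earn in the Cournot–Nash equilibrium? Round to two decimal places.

Each firm earns π_i = (283 - 3Q)q_i - 66q_i.
Setting ∂π_i/∂q_i = 0 with rivals' quantities fixed: 217 - 6q_i - 3·Σ_{j≠i} q_j = 0.
By symmetry each firm produces the same amount; substituting Σ_{j≠i} q_j = 2q_i yields q_i = 217/12.
Price P = 283 - 3·(217/4) = 481/4.
Helios's profit: (481/4 - 66)·(217/12) = 981.0208.

981.02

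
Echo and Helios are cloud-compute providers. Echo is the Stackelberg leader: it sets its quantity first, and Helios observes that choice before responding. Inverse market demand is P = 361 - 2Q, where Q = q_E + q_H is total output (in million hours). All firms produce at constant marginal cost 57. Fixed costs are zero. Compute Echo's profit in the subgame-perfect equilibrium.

5776

Solve by backward induction. Given q_E, the follower Helios maximises π_H = (361 - 2q_E - 2q_H)q_H - 57q_H.
Follower FOC: 304 - 2q_E - 4q_H = 0, so q_H(q_E) = (304 - 2q_E)/4.
Echo substitutes q_H(q_E) into its own profit: π_E = q_E(361 - 2q_E - (304 - 2q_E)/2) - 57q_E = (209 - q_E)q_E - 57q_E.
Leader FOC: 152 - 2q_E = 0, so q_E = 76.
Then q_H = (304 - 2·76)/4 = 38.
Price P = 361 - 2·114 = 133.
Echo's profit: (133 - 57)·76 = 5776.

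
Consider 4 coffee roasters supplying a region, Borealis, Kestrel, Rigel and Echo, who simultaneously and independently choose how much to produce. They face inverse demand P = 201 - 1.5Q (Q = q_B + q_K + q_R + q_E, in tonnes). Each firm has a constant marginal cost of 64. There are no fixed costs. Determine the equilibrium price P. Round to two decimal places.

91.40

Each firm earns π_i = (201 - 1.5Q)q_i - 64q_i.
Setting ∂π_i/∂q_i = 0 with rivals' quantities fixed: 137 - 3q_i - (3/2)·Σ_{j≠i} q_j = 0.
By symmetry each firm produces the same amount; substituting Σ_{j≠i} q_j = 3q_i yields q_i = 137/(15/2) = 274/15.
Total output Q = 1096/15, so price P = 201 - (3/2)·(1096/15) = 457/5.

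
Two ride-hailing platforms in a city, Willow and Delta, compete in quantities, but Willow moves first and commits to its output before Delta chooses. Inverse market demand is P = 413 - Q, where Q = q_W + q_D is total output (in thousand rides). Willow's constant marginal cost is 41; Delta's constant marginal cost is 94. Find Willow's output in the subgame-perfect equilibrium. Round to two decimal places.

The follower Delta best-responds to any q_W: π_D = (413 - Q)q_D - 94q_D.
Follower FOC: 319 - q_W - 2q_D = 0, so q_D(q_W) = (319 - q_W)/2.
Willow substitutes q_D(q_W) into its own profit: π_W = q_W(413 - q_W - (319 - q_W)/2) - 41q_W = (507/2 - (1/2)q_W)q_W - 41q_W.
Leader FOC: 425/2 - q_W = 0, so q_W = 425/2.
Then q_D = (319 - 425/2)/2 = 213/4.

212.50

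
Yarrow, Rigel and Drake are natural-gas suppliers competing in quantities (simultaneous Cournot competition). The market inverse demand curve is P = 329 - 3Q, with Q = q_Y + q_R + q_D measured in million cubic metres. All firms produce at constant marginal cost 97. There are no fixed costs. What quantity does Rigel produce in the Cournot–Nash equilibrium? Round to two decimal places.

Each firm earns π_i = (329 - 3Q)q_i - 97q_i.
Setting ∂π_i/∂q_i = 0 with rivals' quantities fixed: 232 - 6q_i - 3·Σ_{j≠i} q_j = 0.
By symmetry each firm produces the same amount; substituting Σ_{j≠i} q_j = 2q_i yields q_i = 232/12 = 58/3.

19.33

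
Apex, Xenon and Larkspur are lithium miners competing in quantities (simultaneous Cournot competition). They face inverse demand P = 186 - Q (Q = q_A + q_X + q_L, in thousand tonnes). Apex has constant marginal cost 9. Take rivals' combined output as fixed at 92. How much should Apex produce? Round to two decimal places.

42.50

With rivals' combined output fixed at 92, Apex's profit is π_A = (186 - 92 - q_A)q_A - (9q_A) = (94 - q_A)q_A - (9q_A).
∂π_A/∂q_A = 85 - 2q_A = 0, so q_A = 85/2.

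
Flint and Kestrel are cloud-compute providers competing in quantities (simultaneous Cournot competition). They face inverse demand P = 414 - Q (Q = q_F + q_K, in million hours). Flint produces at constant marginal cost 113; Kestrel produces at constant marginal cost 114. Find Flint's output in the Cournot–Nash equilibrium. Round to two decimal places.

100.67

Flint's profit: π_F = (414 - Q)q_F - (113q_F). Setting ∂π_F/∂q_F = 0: 301 - 2q_F - (q_K) = 0.
Kestrel's profit: π_K = (414 - Q)q_K - (114q_K). Setting ∂π_K/∂q_K = 0: 300 - 2q_K - (q_F) = 0.
Rearranging gives the reaction functions q_F = (301 - q_K)/2 and q_K = (300 - q_F)/2.
Solving the pair: q_F = 302/3, q_K = 299/3.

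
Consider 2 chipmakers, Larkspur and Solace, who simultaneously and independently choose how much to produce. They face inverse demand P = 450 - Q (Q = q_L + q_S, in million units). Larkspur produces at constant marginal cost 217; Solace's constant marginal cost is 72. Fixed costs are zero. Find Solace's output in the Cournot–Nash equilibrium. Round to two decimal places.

174.33

Larkspur's profit: π_L = (450 - Q)q_L - (217q_L). Setting ∂π_L/∂q_L = 0: 233 - 2q_L - (q_S) = 0.
Solace's profit: π_S = (450 - Q)q_S - (72q_S). Setting ∂π_S/∂q_S = 0: 378 - 2q_S - (q_L) = 0.
Rearranging gives the reaction functions q_L = (233 - q_S)/2 and q_S = (378 - q_L)/2.
Substituting one into the other gives q_L = 88/3 and q_S = 523/3.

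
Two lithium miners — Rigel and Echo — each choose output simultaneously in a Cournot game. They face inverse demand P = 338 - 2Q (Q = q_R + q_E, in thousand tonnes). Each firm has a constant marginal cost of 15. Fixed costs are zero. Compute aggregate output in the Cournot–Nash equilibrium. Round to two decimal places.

107.67

A representative firm's profit is π_i = q_i(338 - 2Q) - 15q_i.
First-order condition (treating rivals' output as given): 323 - 4q_i - 2q_j = 0.
By symmetry each firm produces the same amount; substituting q_j = q_i yields q_i = 323/6.
Total output Q = 323/6 + 323/6 = 323/3.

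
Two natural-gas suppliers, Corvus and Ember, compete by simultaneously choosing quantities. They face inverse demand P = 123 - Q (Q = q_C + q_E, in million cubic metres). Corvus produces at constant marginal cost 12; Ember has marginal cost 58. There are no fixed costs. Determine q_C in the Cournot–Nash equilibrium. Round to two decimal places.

52.33

Corvus's profit: π_C = (123 - Q)q_C - (12q_C). Setting ∂π_C/∂q_C = 0: 111 - 2q_C - (q_E) = 0.
Ember's first-order condition: 65 - 2q_E - (q_C) = 0.
So q_C = (111 - q_E)/2 and q_E = (65 - q_C)/2.
Substituting one into the other gives q_C = 157/3 and q_E = 19/3.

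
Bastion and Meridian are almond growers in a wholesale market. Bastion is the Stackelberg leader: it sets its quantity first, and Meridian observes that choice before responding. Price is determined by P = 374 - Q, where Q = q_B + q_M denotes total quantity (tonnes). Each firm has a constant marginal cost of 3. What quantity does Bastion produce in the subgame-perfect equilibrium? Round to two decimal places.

185.50

Solve by backward induction. Given q_B, the follower Meridian maximises π_M = (374 - q_B - q_M)q_M - 3q_M.
Follower FOC: 371 - q_B - 2q_M = 0, so q_M(q_B) = (371 - q_B)/2.
The leader anticipates this reaction. Substituting into P = 374 - Q gives P = 377/2 - (1/2)q_B, so π_B = (377/2 - (1/2)q_B)q_B - 3q_B.
The leader's first-order condition 371/2 - q_B = 0 yields q_B = 371/2.
Then q_M = (371 - 371/2)/2 = 371/4.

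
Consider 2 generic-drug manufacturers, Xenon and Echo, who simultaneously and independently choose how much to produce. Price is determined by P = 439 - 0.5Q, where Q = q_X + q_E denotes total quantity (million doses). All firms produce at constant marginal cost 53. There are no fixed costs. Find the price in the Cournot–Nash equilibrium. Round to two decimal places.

181.67

A representative firm's profit is π_i = q_i(439 - 0.5Q) - 53q_i.
First-order condition (treating rivals' output as given): 386 - q_i - (1/2)q_j = 0.
With identical firms every q_j equals q_i, so q_j = q_i and 386 = (3/2)q_i, giving q_i = 772/3.
Total output Q = 1544/3, so price P = 439 - (1/2)·(1544/3) = 545/3.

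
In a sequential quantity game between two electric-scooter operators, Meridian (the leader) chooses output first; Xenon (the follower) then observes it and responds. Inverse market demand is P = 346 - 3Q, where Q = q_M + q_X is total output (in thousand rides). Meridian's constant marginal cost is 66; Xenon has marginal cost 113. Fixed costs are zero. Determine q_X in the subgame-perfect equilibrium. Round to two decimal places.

Solve by backward induction. Given q_M, the follower Xenon maximises π_X = (346 - 3q_M - 3q_X)q_X - 113q_X.
Setting the follower's marginal profit to zero, 233 - 3q_M - 6q_X = 0, i.e. q_X = (233 - 3q_M)/6.
Meridian substitutes q_X(q_M) into its own profit: π_M = q_M(346 - 3q_M - (233 - 3q_M)/2) - 66q_M = (459/2 - (3/2)q_M)q_M - 66q_M.
The leader's first-order condition 327/2 - 3q_M = 0 yields q_M = 109/2.
Then q_X = (233 - 3·(109/2))/6 = 139/12.

11.58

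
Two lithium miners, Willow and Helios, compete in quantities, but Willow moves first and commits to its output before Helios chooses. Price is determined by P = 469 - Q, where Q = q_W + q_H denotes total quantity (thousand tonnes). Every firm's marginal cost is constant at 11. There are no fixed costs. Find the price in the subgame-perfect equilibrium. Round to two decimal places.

Solve by backward induction. Given q_W, the follower Helios maximises π_H = (469 - q_W - q_H)q_H - 11q_H.
Setting the follower's marginal profit to zero, 458 - q_W - 2q_H = 0, i.e. q_H = (458 - q_W)/2.
Willow substitutes q_H(q_W) into its own profit: π_W = q_W(469 - q_W - (458 - q_W)/2) - 11q_W = (240 - (1/2)q_W)q_W - 11q_W.
The leader's first-order condition 229 - q_W = 0 yields q_W = 229.
Then q_H = (458 - 229)/2 = 229/2.
Total output Q = 687/2, so price P = 469 - 687/2 = 251/2.

125.50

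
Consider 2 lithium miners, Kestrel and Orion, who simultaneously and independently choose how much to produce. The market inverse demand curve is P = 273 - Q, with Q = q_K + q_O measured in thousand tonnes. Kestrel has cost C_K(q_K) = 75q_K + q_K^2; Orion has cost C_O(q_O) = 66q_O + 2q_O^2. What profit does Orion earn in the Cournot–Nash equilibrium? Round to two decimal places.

Kestrel's profit: π_K = (273 - Q)q_K - (75q_K + q_K²). Setting ∂π_K/∂q_K = 0: 198 - 4q_K - (q_O) = 0.
Orion's profit: π_O = (273 - Q)q_O - (66q_O + 2q_O²). Setting ∂π_O/∂q_O = 0: 207 - 6q_O - (q_K) = 0.
Best responses: q_K = (198 - q_O)/4, q_O = (207 - q_K)/6.
Solving the pair: q_K = 981/23, q_O = 630/23.
Price P = 273 - 1611/23 = 202.9565.
Orion's profit: 202.9565·(630/23) - 66·(630/23) - 2(630/23)² = 2250.8507.

2250.85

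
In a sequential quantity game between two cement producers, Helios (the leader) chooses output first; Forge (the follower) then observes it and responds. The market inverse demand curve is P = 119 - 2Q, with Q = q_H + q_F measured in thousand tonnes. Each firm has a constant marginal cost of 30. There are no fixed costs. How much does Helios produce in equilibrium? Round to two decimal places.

22.25

The follower Forge best-responds to any q_H: π_F = (119 - 2Q)q_F - 30q_F.
Follower FOC: 89 - 2q_H - 4q_F = 0, so q_F(q_H) = (89 - 2q_H)/4.
The leader anticipates this reaction. Substituting into P = 119 - 2Q gives P = 149/2 - q_H, so π_H = (149/2 - q_H)q_H - 30q_H.
Leader FOC: 89/2 - 2q_H = 0, so q_H = 89/4.
Then q_F = (89 - 2·(89/4))/4 = 89/8.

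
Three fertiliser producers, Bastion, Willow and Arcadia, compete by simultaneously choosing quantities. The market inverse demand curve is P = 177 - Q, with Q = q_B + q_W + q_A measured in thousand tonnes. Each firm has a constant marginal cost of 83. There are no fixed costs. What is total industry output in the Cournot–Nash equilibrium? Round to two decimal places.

A representative firm's profit is π_i = q_i(177 - Q) - 83q_i.
First-order condition (treating rivals' output as given): 94 - 2q_i - Σ_{j≠i} q_j = 0.
With identical firms every q_j equals q_i, so Σ_{j≠i} q_j = 2q_i and 94 = 4q_i, giving q_i = 47/2.
Total output Q = 47/2 + 47/2 + 47/2 = 141/2.

70.50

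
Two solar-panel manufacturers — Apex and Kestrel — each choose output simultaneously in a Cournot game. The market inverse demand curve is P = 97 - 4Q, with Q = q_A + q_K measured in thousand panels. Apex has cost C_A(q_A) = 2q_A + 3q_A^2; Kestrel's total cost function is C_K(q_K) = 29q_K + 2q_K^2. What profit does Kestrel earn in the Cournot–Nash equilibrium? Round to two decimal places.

Apex's profit: π_A = (97 - 4Q)q_A - (2q_A + 3q_A²). Setting ∂π_A/∂q_A = 0: 95 - 14q_A - 4(q_K) = 0.
Kestrel's first-order condition: 68 - 12q_K - 4(q_A) = 0.
So q_A = (95 - 4q_K)/14 and q_K = (68 - 4q_A)/12.
Solving the pair: q_A = 217/38, q_K = 143/38.
Price P = 97 - 4·(180/19) = 1123/19.
Kestrel's profit: (1123/19)·(143/38) - 29·(143/38) - 2(143/38)² = 84.9681.

84.97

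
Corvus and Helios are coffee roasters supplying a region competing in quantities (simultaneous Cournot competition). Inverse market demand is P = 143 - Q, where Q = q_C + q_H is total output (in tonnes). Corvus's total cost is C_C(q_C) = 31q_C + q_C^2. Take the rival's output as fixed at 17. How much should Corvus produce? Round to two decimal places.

23.75

With the rival's output fixed at 17, Corvus's profit is π_C = (143 - 17 - q_C)q_C - (31q_C + q_C²) = (126 - q_C)q_C - (31q_C + q_C²).
∂π_C/∂q_C = 95 - 4q_C = 0, so q_C = 95/4.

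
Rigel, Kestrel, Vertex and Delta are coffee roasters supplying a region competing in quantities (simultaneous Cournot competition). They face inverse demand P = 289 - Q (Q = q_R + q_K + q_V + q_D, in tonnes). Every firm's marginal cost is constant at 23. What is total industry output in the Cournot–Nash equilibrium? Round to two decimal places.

A representative firm's profit is π_i = q_i(289 - Q) - 23q_i.
First-order condition (treating rivals' output as given): 266 - 2q_i - Σ_{j≠i} q_j = 0.
With identical firms every q_j equals q_i, so Σ_{j≠i} q_j = 3q_i and 266 = 5q_i, giving q_i = 266/5.
Total output Q = 266/5 + 266/5 + 266/5 + 266/5 = 1064/5.

212.80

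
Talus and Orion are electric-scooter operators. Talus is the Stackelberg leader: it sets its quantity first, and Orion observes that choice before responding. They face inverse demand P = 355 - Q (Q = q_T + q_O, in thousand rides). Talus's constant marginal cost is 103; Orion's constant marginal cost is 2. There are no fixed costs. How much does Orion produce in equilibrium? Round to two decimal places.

The follower Orion best-responds to any q_T: π_O = (355 - Q)q_O - 2q_O.
Follower FOC: 353 - q_T - 2q_O = 0, so q_O(q_T) = (353 - q_T)/2.
Talus substitutes q_O(q_T) into its own profit: π_T = q_T(355 - q_T - (353 - q_T)/2) - 103q_T = (357/2 - (1/2)q_T)q_T - 103q_T.
Maximising: ∂π_T/∂q_T = 151/2 - q_T = 0, giving q_T = 151/2.
Then q_O = (353 - 151/2)/2 = 555/4.

138.75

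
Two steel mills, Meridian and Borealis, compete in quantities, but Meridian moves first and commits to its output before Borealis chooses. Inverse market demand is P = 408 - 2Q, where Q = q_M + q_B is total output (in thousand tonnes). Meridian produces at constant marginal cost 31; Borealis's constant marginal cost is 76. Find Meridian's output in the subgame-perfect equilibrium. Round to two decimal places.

105.50

Solve by backward induction. Given q_M, the follower Borealis maximises π_B = (408 - 2q_M - 2q_B)q_B - 76q_B.
Setting the follower's marginal profit to zero, 332 - 2q_M - 4q_B = 0, i.e. q_B = (332 - 2q_M)/4.
The leader anticipates this reaction. Substituting into P = 408 - 2Q gives P = 242 - q_M, so π_M = (242 - q_M)q_M - 31q_M.
The leader's first-order condition 211 - 2q_M = 0 yields q_M = 211/2.
Then q_B = (332 - 2·(211/2))/4 = 121/4.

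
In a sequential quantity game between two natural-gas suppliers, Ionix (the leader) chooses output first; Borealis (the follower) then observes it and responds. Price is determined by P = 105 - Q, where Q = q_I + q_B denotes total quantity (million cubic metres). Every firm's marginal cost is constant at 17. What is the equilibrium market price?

39

Solve by backward induction. Given q_I, the follower Borealis maximises π_B = (105 - q_I - q_B)q_B - 17q_B.
Follower FOC: 88 - q_I - 2q_B = 0, so q_B(q_I) = (88 - q_I)/2.
Ionix substitutes q_B(q_I) into its own profit: π_I = q_I(105 - q_I - (88 - q_I)/2) - 17q_I = (61 - (1/2)q_I)q_I - 17q_I.
Maximising: ∂π_I/∂q_I = 44 - q_I = 0, giving q_I = 44.
Then q_B = (88 - 44)/2 = 22.
Total output Q = 66, so price P = 105 - 66 = 39.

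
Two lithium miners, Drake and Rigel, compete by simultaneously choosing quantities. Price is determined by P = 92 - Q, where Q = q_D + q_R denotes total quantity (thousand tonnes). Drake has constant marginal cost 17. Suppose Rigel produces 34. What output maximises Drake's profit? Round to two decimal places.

With the rival's output fixed at 34, Drake's profit is π_D = (92 - 34 - q_D)q_D - (17q_D) = (58 - q_D)q_D - (17q_D).
∂π_D/∂q_D = 41 - 2q_D = 0, so q_D = 41/2.

20.50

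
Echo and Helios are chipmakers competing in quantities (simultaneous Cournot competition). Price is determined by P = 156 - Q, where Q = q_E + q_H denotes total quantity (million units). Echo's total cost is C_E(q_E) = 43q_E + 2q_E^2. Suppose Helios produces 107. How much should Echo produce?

With the rival's output fixed at 107, Echo's profit is π_E = (156 - 107 - q_E)q_E - (43q_E + 2q_E²) = (49 - q_E)q_E - (43q_E + 2q_E²).
∂π_E/∂q_E = 6 - 6q_E = 0, so q_E = 1.

1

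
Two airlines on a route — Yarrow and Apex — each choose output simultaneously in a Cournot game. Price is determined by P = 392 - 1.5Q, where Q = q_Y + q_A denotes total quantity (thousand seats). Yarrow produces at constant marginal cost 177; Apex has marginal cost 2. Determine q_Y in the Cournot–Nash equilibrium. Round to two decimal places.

Yarrow's profit: π_Y = (392 - 1.5Q)q_Y - (177q_Y). Setting ∂π_Y/∂q_Y = 0: 215 - 3q_Y - (3/2)(q_A) = 0.
Apex's first-order condition: 390 - 3q_A - (3/2)(q_Y) = 0.
Best responses: q_Y = (215 - (3/2)q_A)/3, q_A = (390 - (3/2)q_Y)/3.
Substituting one into the other gives q_Y = 80/9 and q_A = 1130/9.

8.89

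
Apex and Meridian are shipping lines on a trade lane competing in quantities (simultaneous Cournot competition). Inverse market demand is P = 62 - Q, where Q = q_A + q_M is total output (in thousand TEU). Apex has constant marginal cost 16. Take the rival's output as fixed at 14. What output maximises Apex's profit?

With the rival's output fixed at 14, Apex's profit is π_A = (62 - 14 - q_A)q_A - (16q_A) = (48 - q_A)q_A - (16q_A).
∂π_A/∂q_A = 32 - 2q_A = 0, so q_A = 16.

16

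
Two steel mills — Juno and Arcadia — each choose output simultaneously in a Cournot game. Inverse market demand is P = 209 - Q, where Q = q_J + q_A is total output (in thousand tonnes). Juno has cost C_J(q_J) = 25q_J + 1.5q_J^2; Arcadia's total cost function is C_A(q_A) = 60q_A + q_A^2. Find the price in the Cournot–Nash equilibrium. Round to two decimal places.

Juno's profit: π_J = (209 - Q)q_J - (25q_J + (3/2)q_J²). Setting ∂π_J/∂q_J = 0: 184 - 5q_J - (q_A) = 0.
Arcadia's first-order condition: 149 - 4q_A - (q_J) = 0.
So q_J = (184 - q_A)/5 and q_A = (149 - q_J)/4.
Substituting one into the other gives q_J = 587/19 and q_A = 561/19.
Total output Q = 1148/19, so price P = 209 - 1148/19 = 148.5789.

148.58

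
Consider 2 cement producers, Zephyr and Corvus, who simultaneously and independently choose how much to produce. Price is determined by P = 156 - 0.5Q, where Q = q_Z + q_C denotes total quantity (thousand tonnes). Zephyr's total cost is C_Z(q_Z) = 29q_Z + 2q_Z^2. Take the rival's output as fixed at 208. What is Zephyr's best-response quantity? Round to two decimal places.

4.60

With the rival's output fixed at 208, Zephyr's profit is π_Z = (156 - (1/2)·208 - (1/2)q_Z)q_Z - (29q_Z + 2q_Z²) = (52 - (1/2)q_Z)q_Z - (29q_Z + 2q_Z²).
∂π_Z/∂q_Z = 23 - 5q_Z = 0, so q_Z = 23/5.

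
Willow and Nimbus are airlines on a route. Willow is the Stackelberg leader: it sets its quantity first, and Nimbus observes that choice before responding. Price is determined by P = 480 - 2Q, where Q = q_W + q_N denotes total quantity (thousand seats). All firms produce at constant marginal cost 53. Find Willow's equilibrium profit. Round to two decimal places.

The follower Nimbus best-responds to any q_W: π_N = (480 - 2Q)q_N - 53q_N.
Follower FOC: 427 - 2q_W - 4q_N = 0, so q_N(q_W) = (427 - 2q_W)/4.
The leader anticipates this reaction. Substituting into P = 480 - 2Q gives P = 533/2 - q_W, so π_W = (533/2 - q_W)q_W - 53q_W.
Maximising: ∂π_W/∂q_W = 427/2 - 2q_W = 0, giving q_W = 427/4.
Then q_N = (427 - 2·(427/4))/4 = 427/8.
Price P = 480 - 2·(1281/8) = 639/4.
Willow's profit: (639/4 - 53)·(427/4) = 11395.5625.

11395.56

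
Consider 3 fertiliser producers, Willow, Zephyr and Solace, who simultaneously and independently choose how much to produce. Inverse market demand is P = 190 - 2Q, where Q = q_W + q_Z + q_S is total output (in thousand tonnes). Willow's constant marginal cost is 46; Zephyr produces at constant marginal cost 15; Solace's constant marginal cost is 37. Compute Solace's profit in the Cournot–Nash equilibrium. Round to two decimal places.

612.50

Willow's profit: π_W = (190 - 2Q)q_W - (46q_W). Setting ∂π_W/∂q_W = 0: 144 - 4q_W - 2(q_Z + q_S) = 0.
Zephyr's first-order condition: 175 - 4q_Z - 2(q_W + q_S) = 0.
Solace's first-order condition: 153 - 4q_S - 2(q_W + q_Z) = 0.
Adding the 3 first-order conditions: 472 − 8Q = 0, so Q = 59.
Back-substituting: q_W = (144 − 118)/2 = 13, q_Z = (175 − 118)/2 = 57/2, q_S = (153 − 118)/2 = 35/2.
Price P = 190 - 2·59 = 72.
Solace's profit: (72 - 37)·(35/2) = 1225/2.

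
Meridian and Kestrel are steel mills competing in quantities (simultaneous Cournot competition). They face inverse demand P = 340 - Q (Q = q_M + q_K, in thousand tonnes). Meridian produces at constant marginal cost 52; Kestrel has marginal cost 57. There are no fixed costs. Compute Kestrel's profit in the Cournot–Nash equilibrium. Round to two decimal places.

Meridian's profit: π_M = (340 - Q)q_M - (52q_M). Setting ∂π_M/∂q_M = 0: 288 - 2q_M - (q_K) = 0.
Kestrel's first-order condition: 283 - 2q_K - (q_M) = 0.
Best responses: q_M = (288 - q_K)/2, q_K = (283 - q_M)/2.
Solving the pair: q_M = 293/3, q_K = 278/3.
Price P = 340 - 571/3 = 449/3.
Kestrel's profit: (449/3 - 57)·(278/3) = 8587.1111.

8587.11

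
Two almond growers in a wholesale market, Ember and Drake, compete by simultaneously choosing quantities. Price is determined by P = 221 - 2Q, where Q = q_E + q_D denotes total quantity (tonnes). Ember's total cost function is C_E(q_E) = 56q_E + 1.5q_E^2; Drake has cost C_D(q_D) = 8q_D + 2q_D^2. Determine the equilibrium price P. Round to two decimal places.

Ember's profit: π_E = (221 - 2Q)q_E - (56q_E + (3/2)q_E²). Setting ∂π_E/∂q_E = 0: 165 - 7q_E - 2(q_D) = 0.
Drake's profit: π_D = (221 - 2Q)q_D - (8q_D + 2q_D²). Setting ∂π_D/∂q_D = 0: 213 - 8q_D - 2(q_E) = 0.
Best responses: q_E = (165 - 2q_D)/7, q_D = (213 - 2q_E)/8.
Substituting one into the other gives q_E = 447/26 and q_D = 1161/52.
Total output Q = 39.5192, so price P = 221 - 2·39.5192 = 141.9615.

141.96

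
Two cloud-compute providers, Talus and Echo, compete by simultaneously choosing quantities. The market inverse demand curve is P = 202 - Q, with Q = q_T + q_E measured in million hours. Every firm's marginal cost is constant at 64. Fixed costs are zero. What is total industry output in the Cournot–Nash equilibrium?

Each firm earns π_i = (202 - Q)q_i - 64q_i.
Setting ∂π_i/∂q_i = 0 with rivals' quantities fixed: 138 - 2q_i - q_j = 0.
With identical firms every q_j equals q_i, so q_j = q_i and 138 = 3q_i, giving q_i = 46.
Total output Q = 46 + 46 = 92.

92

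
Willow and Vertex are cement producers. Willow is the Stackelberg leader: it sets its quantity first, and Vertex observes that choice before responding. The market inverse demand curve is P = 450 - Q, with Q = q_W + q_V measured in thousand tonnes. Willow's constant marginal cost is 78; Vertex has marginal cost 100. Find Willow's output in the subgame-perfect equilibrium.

197

The follower Vertex best-responds to any q_W: π_V = (450 - Q)q_V - 100q_V.
Follower FOC: 350 - q_W - 2q_V = 0, so q_V(q_W) = (350 - q_W)/2.
The leader anticipates this reaction. Substituting into P = 450 - Q gives P = 275 - (1/2)q_W, so π_W = (275 - (1/2)q_W)q_W - 78q_W.
Maximising: ∂π_W/∂q_W = 197 - q_W = 0, giving q_W = 197.
Then q_V = (350 - 197)/2 = 153/2.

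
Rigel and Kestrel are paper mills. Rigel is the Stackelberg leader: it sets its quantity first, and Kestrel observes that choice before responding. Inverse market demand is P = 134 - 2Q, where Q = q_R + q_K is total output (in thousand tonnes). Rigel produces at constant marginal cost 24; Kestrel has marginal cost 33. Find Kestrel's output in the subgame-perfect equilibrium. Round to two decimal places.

Solve by backward induction. Given q_R, the follower Kestrel maximises π_K = (134 - 2q_R - 2q_K)q_K - 33q_K.
∂π_K/∂q_K = 101 - 2q_R - 4q_K = 0 gives the reaction function q_K = (101 - 2q_R)/4.
Rigel substitutes q_K(q_R) into its own profit: π_R = q_R(134 - 2q_R - (101 - 2q_R)/2) - 24q_R = (167/2 - q_R)q_R - 24q_R.
Leader FOC: 119/2 - 2q_R = 0, so q_R = 119/4.
Then q_K = (101 - 2·(119/4))/4 = 83/8.

10.38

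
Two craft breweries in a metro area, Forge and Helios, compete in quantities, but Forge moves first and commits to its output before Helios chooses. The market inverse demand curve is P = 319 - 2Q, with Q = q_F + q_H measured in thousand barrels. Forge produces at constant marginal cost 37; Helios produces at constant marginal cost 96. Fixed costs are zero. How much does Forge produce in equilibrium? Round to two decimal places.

85.25

The follower Helios best-responds to any q_F: π_H = (319 - 2Q)q_H - 96q_H.
Setting the follower's marginal profit to zero, 223 - 2q_F - 4q_H = 0, i.e. q_H = (223 - 2q_F)/4.
Forge substitutes q_H(q_F) into its own profit: π_F = q_F(319 - 2q_F - (223 - 2q_F)/2) - 37q_F = (415/2 - q_F)q_F - 37q_F.
Leader FOC: 341/2 - 2q_F = 0, so q_F = 341/4.
Then q_H = (223 - 2·(341/4))/4 = 105/8.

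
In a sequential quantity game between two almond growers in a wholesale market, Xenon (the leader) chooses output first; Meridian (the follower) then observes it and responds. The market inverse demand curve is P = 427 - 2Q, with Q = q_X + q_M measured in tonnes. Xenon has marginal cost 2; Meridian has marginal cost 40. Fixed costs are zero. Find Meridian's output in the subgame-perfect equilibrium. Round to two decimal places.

38.88

The follower Meridian best-responds to any q_X: π_M = (427 - 2Q)q_M - 40q_M.
∂π_M/∂q_M = 387 - 2q_X - 4q_M = 0 gives the reaction function q_M = (387 - 2q_X)/4.
Xenon substitutes q_M(q_X) into its own profit: π_X = q_X(427 - 2q_X - (387 - 2q_X)/2) - 2q_X = (467/2 - q_X)q_X - 2q_X.
Maximising: ∂π_X/∂q_X = 463/2 - 2q_X = 0, giving q_X = 463/4.
Then q_M = (387 - 2·(463/4))/4 = 311/8.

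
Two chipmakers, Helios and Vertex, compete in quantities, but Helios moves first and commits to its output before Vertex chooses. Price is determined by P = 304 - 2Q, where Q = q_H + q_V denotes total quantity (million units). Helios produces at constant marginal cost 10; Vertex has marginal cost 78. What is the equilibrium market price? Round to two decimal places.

100.50

Solve by backward induction. Given q_H, the follower Vertex maximises π_V = (304 - 2q_H - 2q_V)q_V - 78q_V.
Setting the follower's marginal profit to zero, 226 - 2q_H - 4q_V = 0, i.e. q_V = (226 - 2q_H)/4.
Helios substitutes q_V(q_H) into its own profit: π_H = q_H(304 - 2q_H - (226 - 2q_H)/2) - 10q_H = (191 - q_H)q_H - 10q_H.
The leader's first-order condition 181 - 2q_H = 0 yields q_H = 181/2.
Then q_V = (226 - 2·(181/2))/4 = 45/4.
Total output Q = 407/4, so price P = 304 - 2·(407/4) = 201/2.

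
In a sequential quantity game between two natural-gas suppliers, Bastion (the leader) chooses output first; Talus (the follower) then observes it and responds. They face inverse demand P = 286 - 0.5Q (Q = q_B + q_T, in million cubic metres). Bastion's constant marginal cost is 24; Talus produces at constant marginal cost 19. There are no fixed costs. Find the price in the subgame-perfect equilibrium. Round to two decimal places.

Solve by backward induction. Given q_B, the follower Talus maximises π_T = (286 - (1/2)q_B - (1/2)q_T)q_T - 19q_T.
∂π_T/∂q_T = 267 - (1/2)q_B - q_T = 0 gives the reaction function q_T = (267 - (1/2)q_B).
The leader anticipates this reaction. Substituting into P = 286 - 0.5Q gives P = 305/2 - (1/4)q_B, so π_B = (305/2 - (1/4)q_B)q_B - 24q_B.
Leader FOC: 257/2 - (1/2)q_B = 0, so q_B = 257.
Then q_T = (267 - (1/2)·257) = 277/2.
Total output Q = 791/2, so price P = 286 - (1/2)·(791/2) = 353/4.

88.25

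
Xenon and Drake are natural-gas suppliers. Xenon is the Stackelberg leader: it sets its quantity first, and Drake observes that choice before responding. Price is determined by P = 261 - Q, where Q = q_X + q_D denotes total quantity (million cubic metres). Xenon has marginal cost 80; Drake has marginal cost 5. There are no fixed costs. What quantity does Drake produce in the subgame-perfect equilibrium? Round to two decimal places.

101.50

The follower Drake best-responds to any q_X: π_D = (261 - Q)q_D - 5q_D.
∂π_D/∂q_D = 256 - q_X - 2q_D = 0 gives the reaction function q_D = (256 - q_X)/2.
Xenon substitutes q_D(q_X) into its own profit: π_X = q_X(261 - q_X - (256 - q_X)/2) - 80q_X = (133 - (1/2)q_X)q_X - 80q_X.
Maximising: ∂π_X/∂q_X = 53 - q_X = 0, giving q_X = 53.
Then q_D = (256 - 53)/2 = 203/2.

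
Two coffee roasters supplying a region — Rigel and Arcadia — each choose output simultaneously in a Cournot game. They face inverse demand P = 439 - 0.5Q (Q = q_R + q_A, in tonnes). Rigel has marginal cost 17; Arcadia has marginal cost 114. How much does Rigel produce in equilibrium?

346

Rigel's profit: π_R = (439 - 0.5Q)q_R - (17q_R). Setting ∂π_R/∂q_R = 0: 422 - q_R - (1/2)(q_A) = 0.
Arcadia's first-order condition: 325 - q_A - (1/2)(q_R) = 0.
Rearranging gives the reaction functions q_R = (422 - (1/2)q_A) and q_A = (325 - (1/2)q_R).
Solving the pair: q_R = 346, q_A = 152.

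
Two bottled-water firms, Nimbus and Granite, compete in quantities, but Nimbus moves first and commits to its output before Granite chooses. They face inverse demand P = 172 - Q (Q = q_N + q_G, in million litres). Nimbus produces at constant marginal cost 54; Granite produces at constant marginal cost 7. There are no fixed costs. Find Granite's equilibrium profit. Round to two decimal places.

4192.56

Solve by backward induction. Given q_N, the follower Granite maximises π_G = (172 - q_N - q_G)q_G - 7q_G.
Follower FOC: 165 - q_N - 2q_G = 0, so q_G(q_N) = (165 - q_N)/2.
The leader anticipates this reaction. Substituting into P = 172 - Q gives P = 179/2 - (1/2)q_N, so π_N = (179/2 - (1/2)q_N)q_N - 54q_N.
The leader's first-order condition 71/2 - q_N = 0 yields q_N = 71/2.
Then q_G = (165 - 71/2)/2 = 259/4.
Price P = 172 - 401/4 = 287/4.
Granite's profit: (287/4 - 7)·(259/4) = 4192.5625.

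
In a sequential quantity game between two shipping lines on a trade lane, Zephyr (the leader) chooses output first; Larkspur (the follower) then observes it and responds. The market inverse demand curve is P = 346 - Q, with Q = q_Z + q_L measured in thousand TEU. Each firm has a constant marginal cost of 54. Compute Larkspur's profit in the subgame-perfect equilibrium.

5329

Solve by backward induction. Given q_Z, the follower Larkspur maximises π_L = (346 - q_Z - q_L)q_L - 54q_L.
∂π_L/∂q_L = 292 - q_Z - 2q_L = 0 gives the reaction function q_L = (292 - q_Z)/2.
Zephyr substitutes q_L(q_Z) into its own profit: π_Z = q_Z(346 - q_Z - (292 - q_Z)/2) - 54q_Z = (200 - (1/2)q_Z)q_Z - 54q_Z.
The leader's first-order condition 146 - q_Z = 0 yields q_Z = 146.
Then q_L = (292 - 146)/2 = 73.
Price P = 346 - 219 = 127.
Larkspur's profit: (127 - 54)·73 = 5329.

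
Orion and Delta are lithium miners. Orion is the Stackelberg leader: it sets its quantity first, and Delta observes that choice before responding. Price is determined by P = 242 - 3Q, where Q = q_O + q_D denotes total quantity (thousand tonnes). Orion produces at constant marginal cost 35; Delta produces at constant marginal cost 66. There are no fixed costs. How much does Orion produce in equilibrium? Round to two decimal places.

The follower Delta best-responds to any q_O: π_D = (242 - 3Q)q_D - 66q_D.
∂π_D/∂q_D = 176 - 3q_O - 6q_D = 0 gives the reaction function q_D = (176 - 3q_O)/6.
Orion substitutes q_D(q_O) into its own profit: π_O = q_O(242 - 3q_O - (176 - 3q_O)/2) - 35q_O = (154 - (3/2)q_O)q_O - 35q_O.
Leader FOC: 119 - 3q_O = 0, so q_O = 119/3.
Then q_D = (176 - 3·(119/3))/6 = 19/2.

39.67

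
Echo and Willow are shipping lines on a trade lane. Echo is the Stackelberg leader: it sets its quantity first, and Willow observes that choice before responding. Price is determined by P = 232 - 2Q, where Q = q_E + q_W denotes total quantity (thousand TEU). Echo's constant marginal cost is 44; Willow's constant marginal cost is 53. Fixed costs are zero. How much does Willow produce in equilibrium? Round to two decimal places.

Solve by backward induction. Given q_E, the follower Willow maximises π_W = (232 - 2q_E - 2q_W)q_W - 53q_W.
Setting the follower's marginal profit to zero, 179 - 2q_E - 4q_W = 0, i.e. q_W = (179 - 2q_E)/4.
Echo substitutes q_W(q_E) into its own profit: π_E = q_E(232 - 2q_E - (179 - 2q_E)/2) - 44q_E = (285/2 - q_E)q_E - 44q_E.
Leader FOC: 197/2 - 2q_E = 0, so q_E = 197/4.
Then q_W = (179 - 2·(197/4))/4 = 161/8.

20.13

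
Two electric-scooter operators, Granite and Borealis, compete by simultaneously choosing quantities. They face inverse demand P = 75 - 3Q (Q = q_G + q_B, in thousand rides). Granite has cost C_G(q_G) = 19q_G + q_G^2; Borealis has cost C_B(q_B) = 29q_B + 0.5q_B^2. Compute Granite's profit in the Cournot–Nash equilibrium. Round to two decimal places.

Granite's profit: π_G = (75 - 3Q)q_G - (19q_G + q_G²). Setting ∂π_G/∂q_G = 0: 56 - 8q_G - 3(q_B) = 0.
Borealis's profit: π_B = (75 - 3Q)q_B - (29q_B + (1/2)q_B²). Setting ∂π_B/∂q_B = 0: 46 - 7q_B - 3(q_G) = 0.
So q_G = (56 - 3q_B)/8 and q_B = (46 - 3q_G)/7.
Substituting one into the other gives q_G = 254/47 and q_B = 200/47.
Price P = 75 - 3·(454/47) = 46.0213.
Granite's profit: 46.0213·(254/47) - 19·(254/47) - (254/47)² = 116.8239.

116.82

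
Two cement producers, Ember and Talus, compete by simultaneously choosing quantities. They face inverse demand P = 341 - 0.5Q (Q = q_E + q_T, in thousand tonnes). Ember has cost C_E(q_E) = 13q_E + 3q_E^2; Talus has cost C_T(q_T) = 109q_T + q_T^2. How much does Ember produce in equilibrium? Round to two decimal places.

41.83

Ember's profit: π_E = (341 - 0.5Q)q_E - (13q_E + 3q_E²). Setting ∂π_E/∂q_E = 0: 328 - 7q_E - (1/2)(q_T) = 0.
Talus's profit: π_T = (341 - 0.5Q)q_T - (109q_T + q_T²). Setting ∂π_T/∂q_T = 0: 232 - 3q_T - (1/2)(q_E) = 0.
So q_E = (328 - (1/2)q_T)/7 and q_T = (232 - (1/2)q_E)/3.
Solving the pair: q_E = 41.8313, q_T = 70.3614.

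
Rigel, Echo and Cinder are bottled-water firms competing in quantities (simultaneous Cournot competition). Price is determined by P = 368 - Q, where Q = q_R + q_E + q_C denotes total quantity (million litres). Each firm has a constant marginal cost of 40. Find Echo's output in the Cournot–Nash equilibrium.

82

A representative firm's profit is π_i = q_i(368 - Q) - 40q_i.
First-order condition (treating rivals' output as given): 328 - 2q_i - Σ_{j≠i} q_j = 0.
By symmetry each firm produces the same amount; substituting Σ_{j≠i} q_j = 2q_i yields q_i = 328/4 = 82.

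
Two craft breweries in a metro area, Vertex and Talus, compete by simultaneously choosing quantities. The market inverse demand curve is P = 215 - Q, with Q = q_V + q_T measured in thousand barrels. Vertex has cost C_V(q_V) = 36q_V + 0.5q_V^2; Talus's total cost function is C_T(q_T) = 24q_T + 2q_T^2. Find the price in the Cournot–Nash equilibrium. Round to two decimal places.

139.88

Vertex's profit: π_V = (215 - Q)q_V - (36q_V + (1/2)q_V²). Setting ∂π_V/∂q_V = 0: 179 - 3q_V - (q_T) = 0.
Talus's first-order condition: 191 - 6q_T - (q_V) = 0.
Rearranging gives the reaction functions q_V = (179 - q_T)/3 and q_T = (191 - q_V)/6.
Solving the pair: q_V = 883/17, q_T = 394/17.
Total output Q = 1277/17, so price P = 215 - 1277/17 = 139.8824.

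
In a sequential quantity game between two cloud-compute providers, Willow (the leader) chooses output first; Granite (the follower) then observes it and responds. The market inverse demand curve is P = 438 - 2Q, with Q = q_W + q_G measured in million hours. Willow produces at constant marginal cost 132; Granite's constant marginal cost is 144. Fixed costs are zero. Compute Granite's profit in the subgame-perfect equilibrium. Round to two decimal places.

2278.13

Solve by backward induction. Given q_W, the follower Granite maximises π_G = (438 - 2q_W - 2q_G)q_G - 144q_G.
Follower FOC: 294 - 2q_W - 4q_G = 0, so q_G(q_W) = (294 - 2q_W)/4.
The leader anticipates this reaction. Substituting into P = 438 - 2Q gives P = 291 - q_W, so π_W = (291 - q_W)q_W - 132q_W.
Leader FOC: 159 - 2q_W = 0, so q_W = 159/2.
Then q_G = (294 - 2·(159/2))/4 = 135/4.
Price P = 438 - 2·(453/4) = 423/2.
Granite's profit: (423/2 - 144)·(135/4) = 2278.1250.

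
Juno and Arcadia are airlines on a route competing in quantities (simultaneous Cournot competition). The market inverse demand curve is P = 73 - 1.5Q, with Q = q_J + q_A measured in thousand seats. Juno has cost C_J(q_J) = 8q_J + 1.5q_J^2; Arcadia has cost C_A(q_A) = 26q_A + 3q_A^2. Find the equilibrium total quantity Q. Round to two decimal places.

Juno's profit: π_J = (73 - 1.5Q)q_J - (8q_J + (3/2)q_J²). Setting ∂π_J/∂q_J = 0: 65 - 6q_J - (3/2)(q_A) = 0.
Arcadia's profit: π_A = (73 - 1.5Q)q_A - (26q_A + 3q_A²). Setting ∂π_A/∂q_A = 0: 47 - 9q_A - (3/2)(q_J) = 0.
Rearranging gives the reaction functions q_J = (65 - (3/2)q_A)/6 and q_A = (47 - (3/2)q_J)/9.
Substituting one into the other gives q_J = 686/69 and q_A = 82/23.
Total output Q = 686/69 + 82/23 = 932/69.

13.51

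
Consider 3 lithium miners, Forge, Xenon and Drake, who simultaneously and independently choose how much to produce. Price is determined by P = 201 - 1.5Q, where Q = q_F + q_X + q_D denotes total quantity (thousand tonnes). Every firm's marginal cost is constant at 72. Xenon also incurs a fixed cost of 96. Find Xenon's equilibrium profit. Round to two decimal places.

A representative firm's profit is π_i = q_i(201 - 1.5Q) - 72q_i.
Setting ∂π_i/∂q_i = 0 with rivals' quantities fixed: 129 - 3q_i - (3/2)·Σ_{j≠i} q_j = 0.
With identical firms every q_j equals q_i, so Σ_{j≠i} q_j = 2q_i and 129 = 6q_i, giving q_i = 43/2.
Price P = 201 - (3/2)·(129/2) = 417/4.
Xenon's profit: (417/4 - 72)·(43/2) - 96 = 597.3750.

597.38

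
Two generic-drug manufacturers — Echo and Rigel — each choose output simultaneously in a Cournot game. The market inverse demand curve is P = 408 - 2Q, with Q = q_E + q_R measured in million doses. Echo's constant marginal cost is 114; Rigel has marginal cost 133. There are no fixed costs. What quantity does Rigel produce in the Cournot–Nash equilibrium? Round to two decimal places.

42.67

Echo's profit: π_E = (408 - 2Q)q_E - (114q_E). Setting ∂π_E/∂q_E = 0: 294 - 4q_E - 2(q_R) = 0.
Rigel's profit: π_R = (408 - 2Q)q_R - (133q_R). Setting ∂π_R/∂q_R = 0: 275 - 4q_R - 2(q_E) = 0.
Rearranging gives the reaction functions q_E = (294 - 2q_R)/4 and q_R = (275 - 2q_E)/4.
Substituting one into the other gives q_E = 313/6 and q_R = 128/3.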